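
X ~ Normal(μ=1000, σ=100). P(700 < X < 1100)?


z₁=(700-1000)/100=-3.0, z₂=(1100-1000)/100=1.0
P = Φ(1.0) - Φ(-3.0) = 0.841345 - 0.001350 = 0.839995 ≈ 0.8400

P(700 < X < 1100) ≈ 0.8400


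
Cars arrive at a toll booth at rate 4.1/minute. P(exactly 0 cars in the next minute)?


Poisson(λ=4.1): P(X=0) = e^(-λ)×λ^k/k!
= e^(-4.1) × 4.1^0 / 0!
≈ 0.0165726754 × 1 / 1 ≈ 0.016573

P(X=0) ≈ 0.016573 ≈ 1.66%


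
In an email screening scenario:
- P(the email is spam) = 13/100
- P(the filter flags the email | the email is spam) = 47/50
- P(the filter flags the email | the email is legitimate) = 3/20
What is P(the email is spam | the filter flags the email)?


Using Bayes' theorem:
P(A|B) = P(B|A)·P(A) / P(B)

P(the filter flags the email) = 47/50 × 13/100 + 3/20 × 87/100
= 611/5000 + 261/2000 = 2527/10000

P(the email is spam|the filter flags the email) = (611/5000) / (2527/10000) = 1222/2527

P(the email is spam|the filter flags the email) = 1222/2527 ≈ 48.36%


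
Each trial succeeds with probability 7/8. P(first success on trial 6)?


Geometric: P(X=6) = (1-p)^(k-1)×p = (1/8)^5×7/8 = 7/262144

P(X=6) = 7/262144 ≈ 0.00%


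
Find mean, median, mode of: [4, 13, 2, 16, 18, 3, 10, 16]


Sorted: [2, 3, 4, 10, 13, 16, 16, 18]
Mean = 82/8 = 41/4
Median = 23/2
Freq: {4: 1, 13: 1, 2: 1, 16: 2, 18: 1, 3: 1, 10: 1}
Mode: [16]

Mean=41/4, Median=23/2, Mode=16


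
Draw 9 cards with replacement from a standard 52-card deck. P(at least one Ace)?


P(not a Ace) = 48/52 = 12/13
P(none in 9 draws) = (12/13)^9 = 5159780352/10604499373
P(≥1 Ace) = 1 - 5159780352/10604499373 = 5444719021/10604499373

P = 5444719021/10604499373 ≈ 51.34%


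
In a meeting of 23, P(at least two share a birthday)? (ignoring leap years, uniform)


P(all different) = Π(365-i)/365 for i=0..22
= 0.492703
P(match) = 1 - 0.492703 = 0.507297

P ≈ 0.5073 ≈ 50.73%


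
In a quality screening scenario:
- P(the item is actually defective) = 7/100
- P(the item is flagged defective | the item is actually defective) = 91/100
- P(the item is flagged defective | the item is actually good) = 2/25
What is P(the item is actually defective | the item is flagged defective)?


Using Bayes' theorem:
P(A|B) = P(B|A)·P(A) / P(B)

P(the item is flagged defective) = 91/100 × 7/100 + 2/25 × 93/100
= 637/10000 + 93/1250 = 1381/10000

P(the item is actually defective|the item is flagged defective) = (637/10000) / (1381/10000) = 637/1381

P(the item is actually defective|the item is flagged defective) = 637/1381 ≈ 46.13%


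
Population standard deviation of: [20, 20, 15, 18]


Mean = 73/4
  (20-73/4)²=49/16
  (20-73/4)²=49/16
  (15-73/4)²=169/16
  (18-73/4)²=1/16
Σ(x-μ)² = 67/4
σ² = (67/4)/4 = 67/16

σ = √(67/16) ≈ 2.0463


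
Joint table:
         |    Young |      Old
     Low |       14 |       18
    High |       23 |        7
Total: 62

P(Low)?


P(Low) = (14+18)/62 = 32/62 = 16/31

P(Low) = 16/31 ≈ 51.61%


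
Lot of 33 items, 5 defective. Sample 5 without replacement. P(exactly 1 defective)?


Hypergeometric: C(5,1)×C(28,4)/C(33,5)
= 5×20475/237336 = 34125/79112

P(X=1) = 34125/79112 ≈ 43.14%


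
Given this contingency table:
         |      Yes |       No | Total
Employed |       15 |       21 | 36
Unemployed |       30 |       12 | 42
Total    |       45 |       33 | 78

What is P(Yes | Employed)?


P(Yes | Employed) = 15/(15+21) = 15/36 = 5/12

P(Yes|Employed) = 5/12 ≈ 41.67%


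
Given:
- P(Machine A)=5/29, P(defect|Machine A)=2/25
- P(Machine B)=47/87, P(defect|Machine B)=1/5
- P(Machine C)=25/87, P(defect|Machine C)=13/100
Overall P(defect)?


P(B) = Σ P(B|Aᵢ)×P(Aᵢ)
  2/25×5/29 = 2/145
  1/5×47/87 = 47/435
  13/100×25/87 = 13/348
Sum = 277/1740

P(defect) = 277/1740 ≈ 15.92%


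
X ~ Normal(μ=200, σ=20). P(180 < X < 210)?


z₁=(180-200)/20=-1.0, z₂=(210-200)/20=0.5
P = Φ(0.5) - Φ(-1.0) = 0.691462 - 0.158655 = 0.532807 ≈ 0.5328

P(180 < X < 210) ≈ 0.5328


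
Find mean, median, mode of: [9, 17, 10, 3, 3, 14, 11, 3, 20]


Sorted: [3, 3, 3, 9, 10, 11, 14, 17, 20]
Mean = 90/9 = 10
Median = 10
Freq: {9: 1, 17: 1, 10: 1, 3: 3, 14: 1, 11: 1, 20: 1}
Mode: [3]

Mean=10, Median=10, Mode=3


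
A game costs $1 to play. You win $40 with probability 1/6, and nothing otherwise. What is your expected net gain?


E[gain] = (40-1)×1/6 + (-1)×5/6
= 13/2 - 5/6 = 17/3

Expected net gain = $17/3 ≈ $5.67


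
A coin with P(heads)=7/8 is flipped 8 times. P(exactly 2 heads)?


Binomial: P(X=2) = C(8,2)×p^2×(1-p)^6
= 28 × 49/64 × 1/262144 = 343/4194304

P(X=2) = 343/4194304 ≈ 0.01%


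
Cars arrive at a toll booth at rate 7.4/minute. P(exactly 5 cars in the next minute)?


Poisson(λ=7.4): P(X=5) = e^(-λ)×λ^k/k!
= e^(-7.4) × 7.4^5 / 5!
≈ 0.0006112527611 × 22190.06624 / 120 ≈ 0.113031

P(X=5) ≈ 0.113031 ≈ 11.30%


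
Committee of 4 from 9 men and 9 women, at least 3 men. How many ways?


Count by #men:
  3M,1W: C(9,3)×C(9,1)=756
  4M,0W: C(9,4)×C(9,0)=126
Total = 882

882


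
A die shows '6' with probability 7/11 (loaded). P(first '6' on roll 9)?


Geometric: P(X=9) = (1-p)^(k-1)×p = (4/11)^8×7/11 = 458752/2357947691

P(X=9) = 458752/2357947691 ≈ 0.02%


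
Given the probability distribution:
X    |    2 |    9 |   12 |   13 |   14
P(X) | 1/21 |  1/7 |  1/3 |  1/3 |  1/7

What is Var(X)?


E[X] = 82/7
E[X²] = 3026/21
Var(X) = E[X²] - (E[X])² = 3026/21 - 6724/49 = 1010/147

Var(X) = 1010/147 ≈ 6.8707


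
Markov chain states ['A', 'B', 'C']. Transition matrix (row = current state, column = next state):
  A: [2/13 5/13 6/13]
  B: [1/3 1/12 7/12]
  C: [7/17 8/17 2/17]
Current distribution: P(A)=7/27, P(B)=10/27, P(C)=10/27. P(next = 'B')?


P(next=B) = Σᵢ P(now=i)×P(i→B)
= 7/27×5/13 + 10/27×1/12 + 10/27×8/17
= 35/351 + 5/162 + 80/459 = 10915/35802

P = 10915/35802 ≈ 0.3049


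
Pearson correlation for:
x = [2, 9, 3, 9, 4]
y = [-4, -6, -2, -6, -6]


n=5, Σx=27, Σy=-24, Σxy=-146, Σx²=191, Σy²=128
r = (5×(-146) - 27×(-24))/√((5×191 - 27²)(5×128 - (-24)²))
= -82/√(226×64) = -82/√14464 ≈ -82/120.2664 ≈ -0.6818

r ≈ -0.6818


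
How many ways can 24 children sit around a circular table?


Circular arrangements of 24 distinct objects: fix one position to break rotational symmetry.
(n-1)! = 23! = 25852016738884976640000

25852016738884976640000


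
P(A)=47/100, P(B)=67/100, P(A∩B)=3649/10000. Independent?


P(A)×P(B) = 3149/10000
P(A∩B) = 3649/10000
Not equal → NOT independent

No, not independent


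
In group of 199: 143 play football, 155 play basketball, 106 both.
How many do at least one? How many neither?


|A∪B| = 143+155-106 = 192
Neither = 199-192 = 7

At least one: 192; Neither: 7


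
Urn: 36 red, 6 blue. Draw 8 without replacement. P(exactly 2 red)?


Hypergeometric: C(36,2)×C(6,6)/C(42,8)
= 630×1/118030185 = 2/374699

P(X=2) = 2/374699 ≈ 0.00%


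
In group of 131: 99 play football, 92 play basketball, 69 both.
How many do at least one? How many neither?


|A∪B| = 99+92-69 = 122
Neither = 131-122 = 9

At least one: 122; Neither: 9


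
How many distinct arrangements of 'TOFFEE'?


Letters: 6, freq: {'T': 1, 'O': 1, 'F': 2, 'E': 2}
6!/(1!×1!×2!×2!) = 720/4 = 180

180


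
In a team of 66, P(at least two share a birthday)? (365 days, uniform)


P(all different) = Π(365-i)/365 for i=0..65
= 0.001904
P(match) = 1 - 0.001904 = 0.998096

P ≈ 0.9981 ≈ 99.81%


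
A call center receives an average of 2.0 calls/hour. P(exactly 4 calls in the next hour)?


Poisson(λ=2.0): P(X=4) = e^(-λ)×λ^k/k!
= e^(-2.0) × 2.0^4 / 4!
≈ 0.1353352832 × 16 / 24 ≈ 0.090224

P(X=4) ≈ 0.090224 ≈ 9.02%


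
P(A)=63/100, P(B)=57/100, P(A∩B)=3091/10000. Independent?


P(A)×P(B) = 3591/10000
P(A∩B) = 3091/10000
Not equal → NOT independent

No, not independent


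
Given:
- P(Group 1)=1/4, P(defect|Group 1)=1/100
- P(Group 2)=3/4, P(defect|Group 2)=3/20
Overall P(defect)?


P(B) = Σ P(B|Aᵢ)×P(Aᵢ)
  1/100×1/4 = 1/400
  3/20×3/4 = 9/80
Sum = 23/200

P(defect) = 23/200 ≈ 11.50%


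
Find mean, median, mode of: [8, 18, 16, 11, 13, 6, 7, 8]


Sorted: [6, 7, 8, 8, 11, 13, 16, 18]
Mean = 87/8
Median = 19/2
Freq: {8: 2, 18: 1, 16: 1, 11: 1, 13: 1, 6: 1, 7: 1}
Mode: [8]

Mean=87/8, Median=19/2, Mode=8


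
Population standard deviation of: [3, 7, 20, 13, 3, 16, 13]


Mean = 75/7
  (3-75/7)²=2916/49
  (7-75/7)²=676/49
  (20-75/7)²=4225/49
  (13-75/7)²=256/49
  (3-75/7)²=2916/49
  (16-75/7)²=1369/49
  (13-75/7)²=256/49
Σ(x-μ)² = 1802/7
σ² = (1802/7)/7 = 1802/49

σ = √(1802/49) ≈ 6.0643


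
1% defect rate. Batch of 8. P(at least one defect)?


P(all good) = (99/100)^8 = 9227446944279201/10000000000000000
P(≥1 defect) = 772553055720799/10000000000000000

P = 772553055720799/10000000000000000 ≈ 7.73%


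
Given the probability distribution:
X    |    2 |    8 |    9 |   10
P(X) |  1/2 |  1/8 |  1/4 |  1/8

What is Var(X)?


E[X] = 11/2
E[X²] = 171/4
Var(X) = E[X²] - (E[X])² = 171/4 - 121/4 = 25/2

Var(X) = 25/2 ≈ 12.5000


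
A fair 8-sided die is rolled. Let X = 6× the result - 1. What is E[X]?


E[die] = (1+8)/2 = 9/2
E[X] = 6×9/2 - 1 = 26

E[X] = 26


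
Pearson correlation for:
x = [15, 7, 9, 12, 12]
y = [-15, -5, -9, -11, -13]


n=5, Σx=55, Σy=-53, Σxy=-629, Σx²=643, Σy²=621
r = (5×(-629) - 55×(-53))/√((5×643 - 55²)(5×621 - (-53)²))
= -230/√(190×296) = -230/√56240 ≈ -230/237.1497 ≈ -0.9699

r ≈ -0.9699


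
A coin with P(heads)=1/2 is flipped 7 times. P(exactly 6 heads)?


Binomial: P(X=6) = C(7,6)×p^6×(1-p)^1
= 7 × 1/64 × 1/2 = 7/128

P(X=6) = 7/128 ≈ 5.47%


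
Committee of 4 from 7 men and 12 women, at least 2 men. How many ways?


Count by #men:
  2M,2W: C(7,2)×C(12,2)=1386
  3M,1W: C(7,3)×C(12,1)=420
  4M,0W: C(7,4)×C(12,0)=35
Total = 1841

1841


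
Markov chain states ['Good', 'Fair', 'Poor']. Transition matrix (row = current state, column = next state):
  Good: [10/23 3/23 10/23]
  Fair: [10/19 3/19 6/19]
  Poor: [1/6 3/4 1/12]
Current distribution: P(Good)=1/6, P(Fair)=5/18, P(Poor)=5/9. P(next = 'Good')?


P(next=Good) = Σᵢ P(now=i)×P(i→Good)
= 1/6×10/23 + 5/18×10/19 + 5/9×1/6
= 5/69 + 25/171 + 5/54 = 7345/23598

P = 7345/23598 ≈ 0.3113


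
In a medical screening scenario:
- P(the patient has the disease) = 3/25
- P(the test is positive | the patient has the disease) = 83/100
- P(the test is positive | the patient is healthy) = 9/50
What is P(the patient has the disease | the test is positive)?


Using Bayes' theorem:
P(A|B) = P(B|A)·P(A) / P(B)

P(the test is positive) = 83/100 × 3/25 + 9/50 × 22/25
= 249/2500 + 99/625 = 129/500

P(the patient has the disease|the test is positive) = (249/2500) / (129/500) = 83/215

P(the patient has the disease|the test is positive) = 83/215 ≈ 38.60%


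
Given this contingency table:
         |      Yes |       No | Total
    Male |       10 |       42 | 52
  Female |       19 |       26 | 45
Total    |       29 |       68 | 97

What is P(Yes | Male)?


P(Yes | Male) = 10/(10+42) = 10/52 = 5/26

P(Yes|Male) = 5/26 ≈ 19.23%


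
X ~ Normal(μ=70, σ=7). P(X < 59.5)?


z = (59.5-70)/7 = -1.5
P(Z < -1.5) = 0.0668

P(X < 59.5) ≈ 0.0668


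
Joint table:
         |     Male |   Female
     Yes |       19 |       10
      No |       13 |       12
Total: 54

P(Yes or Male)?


P(Yes∨Male) = P(Yes) + P(Male) - P(Yes∧Male)
= (29 + 32 - 19)/54 = 42/54 = 7/9

P = 7/9 ≈ 77.78%


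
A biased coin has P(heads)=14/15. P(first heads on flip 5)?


Geometric: P(X=5) = (1-p)^(k-1)×p = (1/15)^4×14/15 = 14/759375

P(X=5) = 14/759375 ≈ 0.00%


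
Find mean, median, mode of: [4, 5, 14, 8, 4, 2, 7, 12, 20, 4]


Sorted: [2, 4, 4, 4, 5, 7, 8, 12, 14, 20]
Mean = 80/10 = 8
Median = 6
Freq: {4: 3, 5: 1, 14: 1, 8: 1, 2: 1, 7: 1, 12: 1, 20: 1}
Mode: [4]

Mean=8, Median=6, Mode=4


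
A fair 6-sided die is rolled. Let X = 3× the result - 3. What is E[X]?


E[die] = (1+6)/2 = 7/2
E[X] = 3×7/2 - 3 = 15/2

E[X] = 15/2


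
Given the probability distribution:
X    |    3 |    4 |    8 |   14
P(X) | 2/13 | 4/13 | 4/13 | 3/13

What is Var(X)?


E[X] = 96/13
E[X²] = 926/13
Var(X) = E[X²] - (E[X])² = 926/13 - 9216/169 = 2822/169

Var(X) = 2822/169 ≈ 16.6982


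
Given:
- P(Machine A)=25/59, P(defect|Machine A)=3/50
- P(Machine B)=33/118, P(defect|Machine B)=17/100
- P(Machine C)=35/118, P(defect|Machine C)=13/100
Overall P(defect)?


P(B) = Σ P(B|Aᵢ)×P(Aᵢ)
  3/50×25/59 = 3/118
  17/100×33/118 = 561/11800
  13/100×35/118 = 91/2360
Sum = 329/2950

P(defect) = 329/2950 ≈ 11.15%


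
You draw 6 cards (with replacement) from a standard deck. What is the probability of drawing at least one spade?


P(not a spade) = 39/52 = 3/4
P(none in 6 draws) = (3/4)^6 = 729/4096
P(≥1 spade) = 1 - 729/4096 = 3367/4096

P = 3367/4096 ≈ 82.20%


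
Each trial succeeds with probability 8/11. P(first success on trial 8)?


Geometric: P(X=8) = (1-p)^(k-1)×p = (3/11)^7×8/11 = 17496/214358881

P(X=8) = 17496/214358881 ≈ 0.01%


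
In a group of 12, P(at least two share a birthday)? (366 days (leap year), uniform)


P(all different) = Π(366-i)/366 for i=0..11
= 0.833396
P(match) = 1 - 0.833396 = 0.166604

P ≈ 0.1666 ≈ 16.66%


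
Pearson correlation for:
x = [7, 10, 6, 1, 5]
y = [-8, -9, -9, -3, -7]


n=5, Σx=29, Σy=-36, Σxy=-238, Σx²=211, Σy²=284
r = (5×(-238) - 29×(-36))/√((5×211 - 29²)(5×284 - (-36)²))
= -146/√(214×124) = -146/√26536 ≈ -146/162.8987 ≈ -0.8963

r ≈ -0.8963


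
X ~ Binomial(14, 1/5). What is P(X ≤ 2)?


P(X ≤ 2) = Σ P(X=i) for i=0..2
P(X=0) = 268435456/6103515625
P(X=1) = 939524096/6103515625
P(X=2) = 1526726656/6103515625
Sum = 2734686208/6103515625

P(X ≤ 2) = 2734686208/6103515625 ≈ 44.81%


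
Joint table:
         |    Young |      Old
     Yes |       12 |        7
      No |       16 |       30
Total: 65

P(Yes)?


P(Yes) = (12+7)/65 = 19/65

P(Yes) = 19/65 ≈ 29.23%


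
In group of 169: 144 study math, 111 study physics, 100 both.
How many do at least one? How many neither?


|A∪B| = 144+111-100 = 155
Neither = 169-155 = 14

At least one: 155; Neither: 14


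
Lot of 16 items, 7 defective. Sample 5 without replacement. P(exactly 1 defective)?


Hypergeometric: C(7,1)×C(9,4)/C(16,5)
= 7×126/4368 = 21/104

P(X=1) = 21/104 ≈ 20.19%


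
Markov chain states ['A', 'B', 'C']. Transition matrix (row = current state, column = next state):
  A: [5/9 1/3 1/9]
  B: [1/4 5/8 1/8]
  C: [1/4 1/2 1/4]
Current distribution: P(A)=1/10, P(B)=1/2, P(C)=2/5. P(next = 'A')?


P(next=A) = Σᵢ P(now=i)×P(i→A)
= 1/10×5/9 + 1/2×1/4 + 2/5×1/4
= 1/18 + 1/8 + 1/10 = 101/360

P = 101/360 ≈ 0.2806


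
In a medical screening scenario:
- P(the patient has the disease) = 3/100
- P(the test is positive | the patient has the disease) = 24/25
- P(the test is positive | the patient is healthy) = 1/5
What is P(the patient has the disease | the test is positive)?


Using Bayes' theorem:
P(A|B) = P(B|A)·P(A) / P(B)

P(the test is positive) = 24/25 × 3/100 + 1/5 × 97/100
= 18/625 + 97/500 = 557/2500

P(the patient has the disease|the test is positive) = (18/625) / (557/2500) = 72/557

P(the patient has the disease|the test is positive) = 72/557 ≈ 12.93%


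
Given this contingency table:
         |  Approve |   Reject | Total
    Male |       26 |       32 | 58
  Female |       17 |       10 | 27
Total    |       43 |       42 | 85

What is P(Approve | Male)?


P(Approve | Male) = 26/(26+32) = 26/58 = 13/29

P(Approve|Male) = 13/29 ≈ 44.83%


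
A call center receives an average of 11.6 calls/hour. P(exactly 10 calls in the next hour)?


Poisson(λ=11.6): P(X=10) = e^(-λ)×λ^k/k!
= e^(-11.6) × 11.6^10 / 10!
≈ 9.166087736e-06 × 44114350786.5 / 3628800 ≈ 0.111430

P(X=10) ≈ 0.111430 ≈ 11.14%


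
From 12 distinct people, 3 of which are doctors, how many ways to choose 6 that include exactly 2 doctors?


Choose 2 of the 3 doctors and 4 of the other 9 people:
C(3,2)×C(9,4) = 3×126 = 378

378


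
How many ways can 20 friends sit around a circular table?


Circular arrangements of 20 distinct objects: fix one position to break rotational symmetry.
(n-1)! = 19! = 121645100408832000

121645100408832000


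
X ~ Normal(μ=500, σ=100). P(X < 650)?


z = (650-500)/100 = 1.5
P(Z < 1.5) = 0.9332

P(X < 650) ≈ 0.9332


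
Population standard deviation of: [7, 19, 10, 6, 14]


Mean = 56/5
  (7-56/5)²=441/25
  (19-56/5)²=1521/25
  (10-56/5)²=36/25
  (6-56/5)²=676/25
  (14-56/5)²=196/25
Σ(x-μ)² = 574/5
σ² = (574/5)/5 = 574/25

σ = √(574/25) ≈ 4.7917


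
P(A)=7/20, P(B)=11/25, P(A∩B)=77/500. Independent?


P(A)×P(B) = 77/500
P(A∩B) = 77/500
Equal ✓ → Independent

Yes, independent


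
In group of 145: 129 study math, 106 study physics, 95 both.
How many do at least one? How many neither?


|A∪B| = 129+106-95 = 140
Neither = 145-140 = 5

At least one: 140; Neither: 5


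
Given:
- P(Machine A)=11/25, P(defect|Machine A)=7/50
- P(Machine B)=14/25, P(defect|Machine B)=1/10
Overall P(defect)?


P(B) = Σ P(B|Aᵢ)×P(Aᵢ)
  7/50×11/25 = 77/1250
  1/10×14/25 = 7/125
Sum = 147/1250

P(defect) = 147/1250 ≈ 11.76%


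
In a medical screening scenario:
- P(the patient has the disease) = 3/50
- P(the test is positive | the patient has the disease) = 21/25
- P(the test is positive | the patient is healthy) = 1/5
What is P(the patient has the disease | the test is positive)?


Using Bayes' theorem:
P(A|B) = P(B|A)·P(A) / P(B)

P(the test is positive) = 21/25 × 3/50 + 1/5 × 47/50
= 63/1250 + 47/250 = 149/625

P(the patient has the disease|the test is positive) = (63/1250) / (149/625) = 63/298

P(the patient has the disease|the test is positive) = 63/298 ≈ 21.14%


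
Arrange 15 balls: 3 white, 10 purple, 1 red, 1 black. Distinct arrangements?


15!/(3!×10!×1!×1!) = 60060

60060


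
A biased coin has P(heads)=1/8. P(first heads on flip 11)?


Geometric: P(X=11) = (1-p)^(k-1)×p = (7/8)^10×1/8 = 282475249/8589934592

P(X=11) = 282475249/8589934592 ≈ 3.29%


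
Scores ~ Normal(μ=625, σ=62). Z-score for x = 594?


z = (x - μ)/σ = (594 - 625)/62 = -0.5

z = -0.5


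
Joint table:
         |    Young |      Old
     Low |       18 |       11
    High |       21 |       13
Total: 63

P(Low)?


P(Low) = (18+11)/63 = 29/63

P(Low) = 29/63 ≈ 46.03%


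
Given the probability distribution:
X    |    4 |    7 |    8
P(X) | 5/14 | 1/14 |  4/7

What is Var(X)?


E[X] = 13/2
E[X²] = 641/14
Var(X) = E[X²] - (E[X])² = 641/14 - 169/4 = 99/28

Var(X) = 99/28 ≈ 3.5357


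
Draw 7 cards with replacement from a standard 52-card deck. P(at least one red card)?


P(not a red card) = 26/52 = 1/2
P(none in 7 draws) = (1/2)^7 = 1/128
P(≥1 red card) = 1 - 1/128 = 127/128

P = 127/128 ≈ 99.22%


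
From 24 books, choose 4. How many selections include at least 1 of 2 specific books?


Complement: C(24,4) - C(22,4) = 10626 - 7315 = 3311

3311


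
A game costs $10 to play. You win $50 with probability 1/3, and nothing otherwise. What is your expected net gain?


E[gain] = (50-10)×1/3 + (-10)×2/3
= 40/3 - 20/3 = 20/3

Expected net gain = $20/3 ≈ $6.67


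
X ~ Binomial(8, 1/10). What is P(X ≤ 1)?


P(X ≤ 1) = Σ P(X=i) for i=0..1
P(X=0) = 43046721/100000000
P(X=1) = 4782969/12500000
Sum = 81310473/100000000

P(X ≤ 1) = 81310473/100000000 ≈ 81.31%


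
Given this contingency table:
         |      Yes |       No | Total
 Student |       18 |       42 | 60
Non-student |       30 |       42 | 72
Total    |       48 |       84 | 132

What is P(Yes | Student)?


P(Yes | Student) = 18/(18+42) = 18/60 = 3/10

P(Yes|Student) = 3/10 ≈ 30.00%


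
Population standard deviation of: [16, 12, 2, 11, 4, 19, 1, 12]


Mean = 77/8
  (16-77/8)²=2601/64
  (12-77/8)²=361/64
  (2-77/8)²=3721/64
  (11-77/8)²=121/64
  (4-77/8)²=2025/64
  (19-77/8)²=5625/64
  (1-77/8)²=4761/64
  (12-77/8)²=361/64
Σ(x-μ)² = 2447/8
σ² = (2447/8)/8 = 2447/64

σ = √(2447/64) ≈ 6.1834


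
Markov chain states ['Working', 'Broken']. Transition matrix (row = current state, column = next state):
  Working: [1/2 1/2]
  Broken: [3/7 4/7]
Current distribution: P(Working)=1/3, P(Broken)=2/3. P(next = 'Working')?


P(next=Working) = Σᵢ P(now=i)×P(i→Working)
= 1/3×1/2 + 2/3×3/7
= 1/6 + 2/7 = 19/42

P = 19/42 ≈ 0.4524


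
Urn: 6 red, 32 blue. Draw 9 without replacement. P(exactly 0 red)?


Hypergeometric: C(6,0)×C(32,9)/C(38,9)
= 1×28048800/163011640 = 22620/131461

P(X=0) = 22620/131461 ≈ 17.21%


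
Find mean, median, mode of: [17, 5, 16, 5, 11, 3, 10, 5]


Sorted: [3, 5, 5, 5, 10, 11, 16, 17]
Mean = 72/8 = 9
Median = 15/2
Freq: {17: 1, 5: 3, 16: 1, 11: 1, 3: 1, 10: 1}
Mode: [5]

Mean=9, Median=15/2, Mode=5


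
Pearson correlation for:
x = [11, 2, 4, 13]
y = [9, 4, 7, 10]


n=4, Σx=30, Σy=30, Σxy=265, Σx²=310, Σy²=246
r = (4×265 - 30×30)/√((4×310 - 30²)(4×246 - 30²))
= 160/√(340×84) = 160/√28560 ≈ 160/168.9970 ≈ 0.9468

r ≈ 0.9468


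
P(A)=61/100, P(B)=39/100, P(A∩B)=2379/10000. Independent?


P(A)×P(B) = 2379/10000
P(A∩B) = 2379/10000
Equal ✓ → Independent

Yes, independent


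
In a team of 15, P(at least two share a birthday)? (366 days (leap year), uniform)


P(all different) = Π(366-i)/366 for i=0..14
= 0.747702
P(match) = 1 - 0.747702 = 0.252298

P ≈ 0.2523 ≈ 25.23%


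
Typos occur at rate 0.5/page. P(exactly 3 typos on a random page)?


Poisson(λ=0.5): P(X=3) = e^(-λ)×λ^k/k!
= e^(-0.5) × 0.5^3 / 3!
≈ 0.6065306597 × 0.125 / 6 ≈ 0.012636

P(X=3) ≈ 0.012636 ≈ 1.26%


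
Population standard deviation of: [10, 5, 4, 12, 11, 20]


Mean = 62/6 = 31/3
  (10-31/3)²=1/9
  (5-31/3)²=256/9
  (4-31/3)²=361/9
  (12-31/3)²=25/9
  (11-31/3)²=4/9
  (20-31/3)²=841/9
Σ(x-μ)² = 496/3
σ² = (496/3)/6 = 248/9

σ = √(248/9) ≈ 5.2493


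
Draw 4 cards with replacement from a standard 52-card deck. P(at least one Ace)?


P(not a Ace) = 48/52 = 12/13
P(none in 4 draws) = (12/13)^4 = 20736/28561
P(≥1 Ace) = 1 - 20736/28561 = 7825/28561

P = 7825/28561 ≈ 27.40%


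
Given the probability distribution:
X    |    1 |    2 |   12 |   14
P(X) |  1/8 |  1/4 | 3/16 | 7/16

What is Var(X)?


E[X] = 9
E[X²] = 911/8
Var(X) = E[X²] - (E[X])² = 911/8 - 81 = 263/8

Var(X) = 263/8 ≈ 32.8750


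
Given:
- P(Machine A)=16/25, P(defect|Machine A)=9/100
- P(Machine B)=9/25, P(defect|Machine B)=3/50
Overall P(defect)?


P(B) = Σ P(B|Aᵢ)×P(Aᵢ)
  9/100×16/25 = 36/625
  3/50×9/25 = 27/1250
Sum = 99/1250

P(defect) = 99/1250 ≈ 7.92%


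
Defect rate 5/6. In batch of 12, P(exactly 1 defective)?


Binomial: P(X=1) = C(12,1)×p^1×(1-p)^11
= 12 × 5/6 × 1/362797056 = 5/181398528

P(X=1) = 5/181398528 ≈ 0.00%


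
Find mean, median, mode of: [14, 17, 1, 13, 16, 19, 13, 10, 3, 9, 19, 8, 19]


Sorted: [1, 3, 8, 9, 10, 13, 13, 14, 16, 17, 19, 19, 19]
Mean = 161/13
Median = 13
Freq: {14: 1, 17: 1, 1: 1, 13: 2, 16: 1, 19: 3, 10: 1, 3: 1, 9: 1, 8: 1}
Mode: [19]

Mean=161/13, Median=13, Mode=19


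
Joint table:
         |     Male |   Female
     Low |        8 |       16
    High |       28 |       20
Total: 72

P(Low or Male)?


P(Low∨Male) = P(Low) + P(Male) - P(Low∧Male)
= (24 + 36 - 8)/72 = 52/72 = 13/18

P = 13/18 ≈ 72.22%


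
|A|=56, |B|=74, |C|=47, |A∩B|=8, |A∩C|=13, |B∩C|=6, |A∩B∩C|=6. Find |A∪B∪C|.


|A∪B∪C| = 56+74+47-8-13-6+6 = 156

|A∪B∪C| = 156


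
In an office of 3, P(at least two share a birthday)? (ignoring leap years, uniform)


P(all different) = Π(365-i)/365 for i=0..2
= 0.991796
P(match) = 1 - 0.991796 = 0.008204

P ≈ 0.0082 ≈ 0.82%


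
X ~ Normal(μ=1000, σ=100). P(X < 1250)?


z = (1250-1000)/100 = 2.5
P(Z < 2.5) = 0.9938

P(X < 1250) ≈ 0.9938


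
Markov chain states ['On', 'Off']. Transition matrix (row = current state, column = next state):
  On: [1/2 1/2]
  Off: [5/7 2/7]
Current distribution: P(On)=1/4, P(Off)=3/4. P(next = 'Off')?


P(next=Off) = Σᵢ P(now=i)×P(i→Off)
= 1/4×1/2 + 3/4×2/7
= 1/8 + 3/14 = 19/56

P = 19/56 ≈ 0.3393


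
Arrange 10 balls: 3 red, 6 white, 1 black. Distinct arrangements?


10!/(3!×6!×1!) = 840

840


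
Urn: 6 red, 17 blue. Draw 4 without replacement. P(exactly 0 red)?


Hypergeometric: C(6,0)×C(17,4)/C(23,4)
= 1×2380/8855 = 68/253

P(X=0) = 68/253 ≈ 26.88%


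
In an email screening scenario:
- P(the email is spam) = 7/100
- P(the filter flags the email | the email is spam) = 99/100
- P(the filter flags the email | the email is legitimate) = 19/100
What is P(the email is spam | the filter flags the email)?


Using Bayes' theorem:
P(A|B) = P(B|A)·P(A) / P(B)

P(the filter flags the email) = 99/100 × 7/100 + 19/100 × 93/100
= 693/10000 + 1767/10000 = 123/500

P(the email is spam|the filter flags the email) = (693/10000) / (123/500) = 231/820

P(the email is spam|the filter flags the email) = 231/820 ≈ 28.17%


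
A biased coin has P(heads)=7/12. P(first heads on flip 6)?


Geometric: P(X=6) = (1-p)^(k-1)×p = (5/12)^5×7/12 = 21875/2985984

P(X=6) = 21875/2985984 ≈ 0.73%


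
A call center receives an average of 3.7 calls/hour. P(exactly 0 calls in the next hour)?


Poisson(λ=3.7): P(X=0) = e^(-λ)×λ^k/k!
= e^(-3.7) × 3.7^0 / 0!
≈ 0.02472352647 × 1 / 1 ≈ 0.024724

P(X=0) ≈ 0.024724 ≈ 2.47%


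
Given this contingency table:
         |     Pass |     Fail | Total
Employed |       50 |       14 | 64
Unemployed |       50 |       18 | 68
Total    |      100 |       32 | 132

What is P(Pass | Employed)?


P(Pass | Employed) = 50/(50+14) = 50/64 = 25/32

P(Pass|Employed) = 25/32 ≈ 78.12%


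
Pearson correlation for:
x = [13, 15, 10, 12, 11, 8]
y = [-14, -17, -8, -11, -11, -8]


n=6, Σx=69, Σy=-69, Σxy=-834, Σx²=823, Σy²=855
r = (6×(-834) - 69×(-69))/√((6×823 - 69²)(6×855 - (-69)²))
= -243/√(177×369) = -243/√65313 ≈ -243/255.5641 ≈ -0.9508

r ≈ -0.9508


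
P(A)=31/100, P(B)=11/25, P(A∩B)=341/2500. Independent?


P(A)×P(B) = 341/2500
P(A∩B) = 341/2500
Equal ✓ → Independent

Yes, independent


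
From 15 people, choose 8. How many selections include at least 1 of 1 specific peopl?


Complement: C(15,8) - C(14,8) = 6435 - 3003 = 3432

3432


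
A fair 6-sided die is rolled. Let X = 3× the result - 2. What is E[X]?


E[die] = (1+6)/2 = 7/2
E[X] = 3×7/2 - 2 = 17/2

E[X] = 17/2


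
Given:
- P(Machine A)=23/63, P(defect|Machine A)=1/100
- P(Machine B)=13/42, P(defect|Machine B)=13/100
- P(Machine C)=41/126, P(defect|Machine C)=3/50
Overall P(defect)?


P(B) = Σ P(B|Aᵢ)×P(Aᵢ)
  1/100×23/63 = 23/6300
  13/100×13/42 = 169/4200
  3/50×41/126 = 41/2100
Sum = 799/12600

P(defect) = 799/12600 ≈ 6.34%


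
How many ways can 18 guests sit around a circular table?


Circular arrangements of 18 distinct objects: fix one position to break rotational symmetry.
(n-1)! = 17! = 355687428096000

355687428096000


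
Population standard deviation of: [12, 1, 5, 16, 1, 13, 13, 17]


Mean = 78/8 = 39/4
  (12-39/4)²=81/16
  (1-39/4)²=1225/16
  (5-39/4)²=361/16
  (16-39/4)²=625/16
  (1-39/4)²=1225/16
  (13-39/4)²=169/16
  (13-39/4)²=169/16
  (17-39/4)²=841/16
Σ(x-μ)² = 587/2
σ² = (587/2)/8 = 587/16

σ = √(587/16) ≈ 6.0570


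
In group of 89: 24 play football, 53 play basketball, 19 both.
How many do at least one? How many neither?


|A∪B| = 24+53-19 = 58
Neither = 89-58 = 31

At least one: 58; Neither: 31


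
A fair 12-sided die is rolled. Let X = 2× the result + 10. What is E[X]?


E[die] = (1+12)/2 = 13/2
E[X] = 2×13/2 + 10 = 23

E[X] = 23


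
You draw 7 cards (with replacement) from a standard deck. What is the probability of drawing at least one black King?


P(not a black King) = 50/52 = 25/26
P(none in 7 draws) = (25/26)^7 = 6103515625/8031810176
P(≥1 black King) = 1 - 6103515625/8031810176 = 1928294551/8031810176

P = 1928294551/8031810176 ≈ 24.01%


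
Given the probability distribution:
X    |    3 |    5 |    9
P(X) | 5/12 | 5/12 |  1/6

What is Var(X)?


E[X] = 29/6
E[X²] = 83/3
Var(X) = E[X²] - (E[X])² = 83/3 - 841/36 = 155/36

Var(X) = 155/36 ≈ 4.3056


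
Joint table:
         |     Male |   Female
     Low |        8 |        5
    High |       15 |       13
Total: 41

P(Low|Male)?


P(Low|Male) = 8/(8+15) = 8/23

P = 8/23 ≈ 34.78%


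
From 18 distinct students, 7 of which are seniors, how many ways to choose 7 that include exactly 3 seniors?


Choose 3 of the 7 seniors and 4 of the other 11 students:
C(7,3)×C(11,4) = 35×330 = 11550

11550


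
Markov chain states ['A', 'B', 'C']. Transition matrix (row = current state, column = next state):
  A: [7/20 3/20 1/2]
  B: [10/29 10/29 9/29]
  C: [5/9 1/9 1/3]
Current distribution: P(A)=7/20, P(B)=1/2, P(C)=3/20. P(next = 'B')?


P(next=B) = Σᵢ P(now=i)×P(i→B)
= 7/20×3/20 + 1/2×10/29 + 3/20×1/9
= 21/400 + 5/29 + 1/60 = 8407/34800

P = 8407/34800 ≈ 0.2416


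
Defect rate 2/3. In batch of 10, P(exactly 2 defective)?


Binomial: P(X=2) = C(10,2)×p^2×(1-p)^8
= 45 × 4/9 × 1/6561 = 20/6561

P(X=2) = 20/6561 ≈ 0.30%


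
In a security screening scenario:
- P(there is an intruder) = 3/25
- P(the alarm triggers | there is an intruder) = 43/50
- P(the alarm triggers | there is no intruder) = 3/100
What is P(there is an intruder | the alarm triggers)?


Using Bayes' theorem:
P(A|B) = P(B|A)·P(A) / P(B)

P(the alarm triggers) = 43/50 × 3/25 + 3/100 × 22/25
= 129/1250 + 33/1250 = 81/625

P(there is an intruder|the alarm triggers) = (129/1250) / (81/625) = 43/54

P(there is an intruder|the alarm triggers) = 43/54 ≈ 79.63%


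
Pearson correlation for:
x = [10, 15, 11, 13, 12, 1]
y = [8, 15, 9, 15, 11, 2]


n=6, Σx=62, Σy=60, Σxy=733, Σx²=760, Σy²=720
r = (6×733 - 62×60)/√((6×760 - 62²)(6×720 - 60²))
= 678/√(716×720) = 678/√515520 ≈ 678/717.9972 ≈ 0.9443

r ≈ 0.9443


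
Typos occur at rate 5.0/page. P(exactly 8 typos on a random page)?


Poisson(λ=5.0): P(X=8) = e^(-λ)×λ^k/k!
= e^(-5.0) × 5.0^8 / 8!
≈ 0.006737946999 × 390625 / 40320 ≈ 0.065278

P(X=8) ≈ 0.065278 ≈ 6.53%


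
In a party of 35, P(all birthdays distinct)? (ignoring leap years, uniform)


P(all different) = Π(365-i)/365 for i=0..34
= (365/365)×(364/365)×...×(331/365)
= 0.185617

P ≈ 0.1856 ≈ 18.56%


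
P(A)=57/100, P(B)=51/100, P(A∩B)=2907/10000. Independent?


P(A)×P(B) = 2907/10000
P(A∩B) = 2907/10000
Equal ✓ → Independent

Yes, independent


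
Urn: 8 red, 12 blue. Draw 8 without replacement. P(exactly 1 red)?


Hypergeometric: C(8,1)×C(12,7)/C(20,8)
= 8×792/125970 = 1056/20995

P(X=1) = 1056/20995 ≈ 5.03%


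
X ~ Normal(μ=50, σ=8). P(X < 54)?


z = (54-50)/8 = 0.5
P(Z < 0.5) = 0.6915

P(X < 54) ≈ 0.6915


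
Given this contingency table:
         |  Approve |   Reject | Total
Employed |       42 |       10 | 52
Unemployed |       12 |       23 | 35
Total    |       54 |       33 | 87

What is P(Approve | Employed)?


P(Approve | Employed) = 42/(42+10) = 42/52 = 21/26

P(Approve|Employed) = 21/26 ≈ 80.77%


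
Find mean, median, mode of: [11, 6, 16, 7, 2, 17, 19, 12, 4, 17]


Sorted: [2, 4, 6, 7, 11, 12, 16, 17, 17, 19]
Mean = 111/10
Median = 23/2
Freq: {11: 1, 6: 1, 16: 1, 7: 1, 2: 1, 17: 2, 19: 1, 12: 1, 4: 1}
Mode: [17]

Mean=111/10, Median=23/2, Mode=17


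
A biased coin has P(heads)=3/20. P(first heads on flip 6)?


Geometric: P(X=6) = (1-p)^(k-1)×p = (17/20)^5×3/20 = 4259571/64000000

P(X=6) = 4259571/64000000 ≈ 6.66%


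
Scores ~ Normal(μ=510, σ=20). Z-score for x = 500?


z = (x - μ)/σ = (500 - 510)/20 = -0.5

z = -0.5


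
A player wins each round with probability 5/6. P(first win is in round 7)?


Geometric: P(X=7) = (1-p)^(k-1)×p = (1/6)^6×5/6 = 5/279936

P(X=7) = 5/279936 ≈ 0.00%


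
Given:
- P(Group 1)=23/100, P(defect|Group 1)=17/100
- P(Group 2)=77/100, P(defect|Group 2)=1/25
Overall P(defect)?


P(B) = Σ P(B|Aᵢ)×P(Aᵢ)
  17/100×23/100 = 391/10000
  1/25×77/100 = 77/2500
Sum = 699/10000

P(defect) = 699/10000 ≈ 6.99%


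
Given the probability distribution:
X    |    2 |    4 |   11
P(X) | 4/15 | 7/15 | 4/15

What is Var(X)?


E[X] = 16/3
E[X²] = 204/5
Var(X) = E[X²] - (E[X])² = 204/5 - 256/9 = 556/45

Var(X) = 556/45 ≈ 12.3556


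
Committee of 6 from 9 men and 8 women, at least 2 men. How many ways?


Count by #men:
  2M,4W: C(9,2)×C(8,4)=2520
  3M,3W: C(9,3)×C(8,3)=4704
  4M,2W: C(9,4)×C(8,2)=3528
  5M,1W: C(9,5)×C(8,1)=1008
  6M,0W: C(9,6)×C(8,0)=84
Total = 11844

11844


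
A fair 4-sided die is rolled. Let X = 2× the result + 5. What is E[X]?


E[die] = (1+4)/2 = 5/2
E[X] = 2×5/2 + 5 = 10

E[X] = 10


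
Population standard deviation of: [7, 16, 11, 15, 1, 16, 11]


Mean = 77/7 = 11
  (7-11)²=16
  (16-11)²=25
  (11-11)²=0
  (15-11)²=16
  (1-11)²=100
  (16-11)²=25
  (11-11)²=0
Σ(x-μ)² = 182
σ² = 182/7 = 26

σ = √(26) ≈ 5.0990


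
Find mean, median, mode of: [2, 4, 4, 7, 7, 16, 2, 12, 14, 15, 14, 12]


Sorted: [2, 2, 4, 4, 7, 7, 12, 12, 14, 14, 15, 16]
Mean = 109/12
Median = 19/2
Freq: {2: 2, 4: 2, 7: 2, 16: 1, 12: 2, 14: 2, 15: 1}
Mode: [2, 4, 7, 12, 14]

Mean=109/12, Median=19/2, Mode=[2, 4, 7, 12, 14]


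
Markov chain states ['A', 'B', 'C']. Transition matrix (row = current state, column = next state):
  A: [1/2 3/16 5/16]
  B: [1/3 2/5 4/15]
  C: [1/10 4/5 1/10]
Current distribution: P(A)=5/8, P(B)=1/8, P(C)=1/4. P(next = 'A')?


P(next=A) = Σᵢ P(now=i)×P(i→A)
= 5/8×1/2 + 1/8×1/3 + 1/4×1/10
= 5/16 + 1/24 + 1/40 = 91/240

P = 91/240 ≈ 0.3792


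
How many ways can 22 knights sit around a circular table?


Circular arrangements of 22 distinct objects: fix one position to break rotational symmetry.
(n-1)! = 21! = 51090942171709440000

51090942171709440000


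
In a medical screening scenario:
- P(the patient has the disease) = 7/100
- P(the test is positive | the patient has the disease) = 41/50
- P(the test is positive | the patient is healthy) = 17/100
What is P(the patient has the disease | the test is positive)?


Using Bayes' theorem:
P(A|B) = P(B|A)·P(A) / P(B)

P(the test is positive) = 41/50 × 7/100 + 17/100 × 93/100
= 287/5000 + 1581/10000 = 431/2000

P(the patient has the disease|the test is positive) = (287/5000) / (431/2000) = 574/2155

P(the patient has the disease|the test is positive) = 574/2155 ≈ 26.64%


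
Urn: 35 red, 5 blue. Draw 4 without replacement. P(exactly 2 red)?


Hypergeometric: C(35,2)×C(5,2)/C(40,4)
= 595×10/91390 = 595/9139

P(X=2) = 595/9139 ≈ 6.51%


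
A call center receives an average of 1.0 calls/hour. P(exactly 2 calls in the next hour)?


Poisson(λ=1.0): P(X=2) = e^(-λ)×λ^k/k!
= e^(-1.0) × 1.0^2 / 2!
≈ 0.3678794412 × 1 / 2 ≈ 0.183940

P(X=2) ≈ 0.183940 ≈ 18.39%


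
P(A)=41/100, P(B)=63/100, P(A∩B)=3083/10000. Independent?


P(A)×P(B) = 2583/10000
P(A∩B) = 3083/10000
Not equal → NOT independent

No, not independent


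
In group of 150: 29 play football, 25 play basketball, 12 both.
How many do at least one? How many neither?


|A∪B| = 29+25-12 = 42
Neither = 150-42 = 108

At least one: 42; Neither: 108


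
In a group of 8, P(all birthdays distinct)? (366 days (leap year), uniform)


P(all different) = Π(366-i)/366 for i=0..7
= (366/366)×(365/366)×...×(359/366)
= 0.925861

P ≈ 0.9259 ≈ 92.59%


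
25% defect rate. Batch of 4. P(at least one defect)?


P(all good) = (3/4)^4 = 81/256
P(≥1 defect) = 175/256

P = 175/256 ≈ 68.36%


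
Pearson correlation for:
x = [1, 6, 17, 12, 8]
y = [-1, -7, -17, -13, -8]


n=5, Σx=44, Σy=-46, Σxy=-552, Σx²=534, Σy²=572
r = (5×(-552) - 44×(-46))/√((5×534 - 44²)(5×572 - (-46)²))
= -736/√(734×744) = -736/√546096 ≈ -736/738.9831 ≈ -0.9960

r ≈ -0.9960


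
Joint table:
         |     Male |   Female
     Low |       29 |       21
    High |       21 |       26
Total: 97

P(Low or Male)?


P(Low∨Male) = P(Low) + P(Male) - P(Low∧Male)
= (50 + 50 - 29)/97 = 71/97

P = 71/97 ≈ 73.20%


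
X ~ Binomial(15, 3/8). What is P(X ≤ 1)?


P(X ≤ 1) = Σ P(X=i) for i=0..1
P(X=0) = 30517578125/35184372088832
P(X=1) = 274658203125/35184372088832
Sum = 152587890625/17592186044416

P(X ≤ 1) = 152587890625/17592186044416 ≈ 0.87%


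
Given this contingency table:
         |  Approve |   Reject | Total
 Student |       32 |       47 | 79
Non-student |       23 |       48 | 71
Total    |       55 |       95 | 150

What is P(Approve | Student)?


P(Approve | Student) = 32/(32+47) = 32/79

P(Approve|Student) = 32/79 ≈ 40.51%


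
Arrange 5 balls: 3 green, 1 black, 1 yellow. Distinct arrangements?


5!/(3!×1!×1!) = 20

20


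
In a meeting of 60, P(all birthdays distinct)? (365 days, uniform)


P(all different) = Π(365-i)/365 for i=0..59
= (365/365)×(364/365)×...×(306/365)
= 0.005877

P ≈ 0.0059 ≈ 0.59%


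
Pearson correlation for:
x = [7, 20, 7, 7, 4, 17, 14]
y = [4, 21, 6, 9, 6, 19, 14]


n=7, Σx=76, Σy=79, Σxy=1096, Σx²=1048, Σy²=1167
r = (7×1096 - 76×79)/√((7×1048 - 76²)(7×1167 - 79²))
= 1668/√(1560×1928) = 1668/√3007680 ≈ 1668/1734.2664 ≈ 0.9618

r ≈ 0.9618


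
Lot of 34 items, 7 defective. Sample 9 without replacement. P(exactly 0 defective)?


Hypergeometric: C(7,0)×C(27,9)/C(34,9)
= 1×4686825/52451256 = 10925/122264

P(X=0) = 10925/122264 ≈ 8.94%


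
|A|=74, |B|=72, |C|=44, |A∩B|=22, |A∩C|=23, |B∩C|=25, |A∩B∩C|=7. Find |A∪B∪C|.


|A∪B∪C| = 74+72+44-22-23-25+7 = 127

|A∪B∪C| = 127


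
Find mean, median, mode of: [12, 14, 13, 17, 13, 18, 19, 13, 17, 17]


Sorted: [12, 13, 13, 13, 14, 17, 17, 17, 18, 19]
Mean = 153/10
Median = 31/2
Freq: {12: 1, 14: 1, 13: 3, 17: 3, 18: 1, 19: 1}
Mode: [13, 17]

Mean=153/10, Median=31/2, Mode=[13, 17]


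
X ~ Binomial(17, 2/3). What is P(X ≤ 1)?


P(X ≤ 1) = Σ P(X=i) for i=0..1
P(X=0) = 1/129140163
P(X=1) = 34/129140163
Sum = 35/129140163

P(X ≤ 1) = 35/129140163 ≈ 0.00%


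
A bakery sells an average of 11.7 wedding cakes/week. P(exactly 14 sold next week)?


Poisson(λ=11.7): P(X=14) = e^(-λ)×λ^k/k!
= e^(-11.7) × 11.7^14 / 14!
≈ 8.293819161e-06 × 9.00745423927e+14 / 87178291200 ≈ 0.085694

P(X=14) ≈ 0.085694 ≈ 8.57%


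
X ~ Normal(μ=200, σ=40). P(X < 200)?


z = (200-200)/40 = 0.0
P(Z < 0.0) = 0.5000

P(X < 200) ≈ 0.5000


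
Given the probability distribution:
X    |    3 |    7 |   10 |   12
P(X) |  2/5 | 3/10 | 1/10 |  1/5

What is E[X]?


E[X] = Σ x·P(X=x)
= (3)×(2/5) + (7)×(3/10) + (10)×(1/10) + (12)×(1/5)
= 67/10

E[X] = 67/10


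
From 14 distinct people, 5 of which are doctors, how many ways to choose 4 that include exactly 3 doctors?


Choose 3 of the 5 doctors and 1 of the other 9 people:
C(5,3)×C(9,1) = 10×9 = 90

90


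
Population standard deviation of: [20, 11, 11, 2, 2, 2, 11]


Mean = 59/7
  (20-59/7)²=6561/49
  (11-59/7)²=324/49
  (11-59/7)²=324/49
  (2-59/7)²=2025/49
  (2-59/7)²=2025/49
  (2-59/7)²=2025/49
  (11-59/7)²=324/49
Σ(x-μ)² = 1944/7
σ² = (1944/7)/7 = 1944/49

σ = √(1944/49) ≈ 6.2987


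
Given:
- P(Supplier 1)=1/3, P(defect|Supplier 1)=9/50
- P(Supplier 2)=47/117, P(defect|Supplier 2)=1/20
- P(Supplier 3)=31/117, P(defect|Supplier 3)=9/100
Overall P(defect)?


P(B) = Σ P(B|Aᵢ)×P(Aᵢ)
  9/50×1/3 = 3/50
  1/20×47/117 = 47/2340
  9/100×31/117 = 31/1300
Sum = 304/2925

P(defect) = 304/2925 ≈ 10.39%
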